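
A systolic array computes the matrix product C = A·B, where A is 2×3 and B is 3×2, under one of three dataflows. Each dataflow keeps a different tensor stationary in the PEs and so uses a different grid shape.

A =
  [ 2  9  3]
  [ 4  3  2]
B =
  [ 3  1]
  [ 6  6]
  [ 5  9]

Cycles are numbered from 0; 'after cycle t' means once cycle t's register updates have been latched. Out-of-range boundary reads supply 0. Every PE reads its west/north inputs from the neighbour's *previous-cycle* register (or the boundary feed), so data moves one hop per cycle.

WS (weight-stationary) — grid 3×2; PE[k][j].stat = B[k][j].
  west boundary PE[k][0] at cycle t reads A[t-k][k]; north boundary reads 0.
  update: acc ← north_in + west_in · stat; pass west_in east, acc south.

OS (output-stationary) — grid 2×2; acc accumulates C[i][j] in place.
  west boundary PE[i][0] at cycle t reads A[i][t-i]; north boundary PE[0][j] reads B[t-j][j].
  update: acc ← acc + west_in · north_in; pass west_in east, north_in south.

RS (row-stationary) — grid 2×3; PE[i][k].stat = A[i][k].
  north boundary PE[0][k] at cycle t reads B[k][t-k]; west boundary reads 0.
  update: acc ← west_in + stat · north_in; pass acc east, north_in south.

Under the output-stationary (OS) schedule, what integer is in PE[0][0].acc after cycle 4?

OS 2×2: PE[0][0] cycle-by-cycle (with neighbour feeds):
  0: (0,0).acc=6  regs=<2,3>
  1: (0,0).acc=60  regs=<9,6>
  2: (0,0).acc=75  regs=<3,5>
  3: (0,0).acc=75  regs=<0,0>
  4: (0,0).acc=75  regs=<0,0>

PE[0][0].acc = 75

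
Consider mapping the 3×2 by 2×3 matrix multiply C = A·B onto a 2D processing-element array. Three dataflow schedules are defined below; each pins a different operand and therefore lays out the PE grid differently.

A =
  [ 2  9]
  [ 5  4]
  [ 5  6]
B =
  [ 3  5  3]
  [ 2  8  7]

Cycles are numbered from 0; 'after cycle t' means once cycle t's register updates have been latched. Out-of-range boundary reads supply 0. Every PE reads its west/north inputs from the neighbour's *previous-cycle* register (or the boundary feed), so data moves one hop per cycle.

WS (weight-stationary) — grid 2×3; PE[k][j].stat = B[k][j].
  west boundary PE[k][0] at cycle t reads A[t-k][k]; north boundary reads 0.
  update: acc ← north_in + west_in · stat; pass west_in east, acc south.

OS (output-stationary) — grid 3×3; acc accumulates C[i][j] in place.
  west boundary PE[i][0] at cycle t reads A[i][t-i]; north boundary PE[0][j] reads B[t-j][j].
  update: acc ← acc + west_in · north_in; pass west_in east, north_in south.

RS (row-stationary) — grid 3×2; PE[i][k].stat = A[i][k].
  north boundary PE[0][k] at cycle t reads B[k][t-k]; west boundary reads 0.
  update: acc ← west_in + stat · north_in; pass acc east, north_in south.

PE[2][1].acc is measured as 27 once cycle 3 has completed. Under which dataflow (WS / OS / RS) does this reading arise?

dataflow = RS

WS: PE[2][1] is outside its 2×3 grid.
— OS: 3×3; PE[2][1] trace:
  t=0 PE[2][1]: acc=0 h=0 v=0
  t=1 PE[2][1]: acc=0 h=0 v=0
  t=2 PE[2][1]: acc=0 h=0 v=0
  t=3 PE[2][1]: acc=25 h=5 v=5
— RS: 3×2; PE[2][1] trace:
  t=0 PE[2][1]: acc=0 h=0 v=0
  t=1 PE[2][1]: acc=0 h=0 v=0
  t=2 PE[2][1]: acc=0 h=0 v=0
  t=3 PE[2][1]: acc=27 h=27 v=2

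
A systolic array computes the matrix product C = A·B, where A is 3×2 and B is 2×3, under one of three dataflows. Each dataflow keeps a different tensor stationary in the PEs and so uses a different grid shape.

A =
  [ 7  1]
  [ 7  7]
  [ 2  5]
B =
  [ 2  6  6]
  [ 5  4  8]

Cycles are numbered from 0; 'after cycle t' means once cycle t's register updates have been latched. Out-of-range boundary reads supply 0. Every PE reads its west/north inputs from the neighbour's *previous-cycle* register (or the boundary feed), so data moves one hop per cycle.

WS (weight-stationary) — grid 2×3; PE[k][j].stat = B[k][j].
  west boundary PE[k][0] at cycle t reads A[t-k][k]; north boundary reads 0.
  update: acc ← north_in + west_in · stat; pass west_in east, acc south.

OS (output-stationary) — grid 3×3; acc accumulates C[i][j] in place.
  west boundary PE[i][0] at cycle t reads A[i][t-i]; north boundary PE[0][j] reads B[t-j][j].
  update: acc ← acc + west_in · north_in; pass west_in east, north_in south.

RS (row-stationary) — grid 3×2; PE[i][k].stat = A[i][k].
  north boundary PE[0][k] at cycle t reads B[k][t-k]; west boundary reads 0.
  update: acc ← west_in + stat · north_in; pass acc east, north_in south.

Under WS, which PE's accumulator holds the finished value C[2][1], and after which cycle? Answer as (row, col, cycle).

(row, col, cycle) = (1, 1, 4)

WS — PE[1][1] is where C[2][1] collects:
  [0] (1,1) acc=0 (h:0 v:0)
  [1] (1,1) acc=0 (h:0 v:0)
  [2] (1,1) acc=46 (h:1 v:46)
  [3] (1,1) acc=70 (h:7 v:70)
  [4] (1,1) acc=32 (h:5 v:32)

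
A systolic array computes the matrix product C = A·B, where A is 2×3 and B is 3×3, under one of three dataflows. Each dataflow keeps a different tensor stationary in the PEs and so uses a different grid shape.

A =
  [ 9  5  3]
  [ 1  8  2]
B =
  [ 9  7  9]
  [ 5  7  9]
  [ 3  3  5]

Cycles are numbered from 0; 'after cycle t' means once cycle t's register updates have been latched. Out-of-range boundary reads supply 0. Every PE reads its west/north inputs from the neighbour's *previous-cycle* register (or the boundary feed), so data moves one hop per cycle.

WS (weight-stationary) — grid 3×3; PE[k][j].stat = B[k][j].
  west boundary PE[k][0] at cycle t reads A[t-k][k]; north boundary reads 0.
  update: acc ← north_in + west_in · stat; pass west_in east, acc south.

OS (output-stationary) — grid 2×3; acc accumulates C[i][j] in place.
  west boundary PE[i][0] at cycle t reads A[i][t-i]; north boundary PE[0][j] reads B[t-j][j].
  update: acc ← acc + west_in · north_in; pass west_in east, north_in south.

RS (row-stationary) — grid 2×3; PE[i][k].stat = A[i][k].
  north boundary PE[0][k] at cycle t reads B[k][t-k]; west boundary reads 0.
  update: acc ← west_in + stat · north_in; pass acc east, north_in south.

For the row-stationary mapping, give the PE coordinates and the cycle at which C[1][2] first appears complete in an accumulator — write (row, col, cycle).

(row, col, cycle) = (1, 2, 5)

Under RS, C[1][2] lands at PE[1][2]:
  0: (1,2).acc=0  regs=<0,0>
  1: (1,2).acc=0  regs=<0,0>
  2: (1,2).acc=0  regs=<0,0>
  3: (1,2).acc=55  regs=<55,3>
  4: (1,2).acc=69  regs=<69,3>
  5: (1,2).acc=91  regs=<91,5>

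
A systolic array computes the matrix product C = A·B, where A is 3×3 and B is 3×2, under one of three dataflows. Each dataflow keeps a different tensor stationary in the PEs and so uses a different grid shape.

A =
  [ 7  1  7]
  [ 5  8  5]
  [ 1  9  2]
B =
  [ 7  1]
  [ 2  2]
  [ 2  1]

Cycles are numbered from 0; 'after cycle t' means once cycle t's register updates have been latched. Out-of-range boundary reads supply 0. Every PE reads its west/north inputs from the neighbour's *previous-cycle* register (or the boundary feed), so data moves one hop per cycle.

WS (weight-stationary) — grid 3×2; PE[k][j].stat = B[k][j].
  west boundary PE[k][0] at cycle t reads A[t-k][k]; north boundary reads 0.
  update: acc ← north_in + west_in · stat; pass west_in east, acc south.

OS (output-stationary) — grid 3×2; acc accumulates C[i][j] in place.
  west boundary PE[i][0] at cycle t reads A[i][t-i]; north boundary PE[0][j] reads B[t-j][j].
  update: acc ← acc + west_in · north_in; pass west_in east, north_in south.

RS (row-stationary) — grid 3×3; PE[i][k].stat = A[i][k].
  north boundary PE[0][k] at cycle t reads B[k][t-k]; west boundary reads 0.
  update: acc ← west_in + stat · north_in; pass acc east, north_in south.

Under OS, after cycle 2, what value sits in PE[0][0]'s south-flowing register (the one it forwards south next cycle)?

OS (3×2). Following PE[0][0] plus its west/north inputs:
  t=0 PE[0][0]: acc=49 h=7 v=7
  t=1 PE[0][0]: acc=51 h=1 v=2
  t=2 PE[0][0]: acc=65 h=7 v=2

register = 2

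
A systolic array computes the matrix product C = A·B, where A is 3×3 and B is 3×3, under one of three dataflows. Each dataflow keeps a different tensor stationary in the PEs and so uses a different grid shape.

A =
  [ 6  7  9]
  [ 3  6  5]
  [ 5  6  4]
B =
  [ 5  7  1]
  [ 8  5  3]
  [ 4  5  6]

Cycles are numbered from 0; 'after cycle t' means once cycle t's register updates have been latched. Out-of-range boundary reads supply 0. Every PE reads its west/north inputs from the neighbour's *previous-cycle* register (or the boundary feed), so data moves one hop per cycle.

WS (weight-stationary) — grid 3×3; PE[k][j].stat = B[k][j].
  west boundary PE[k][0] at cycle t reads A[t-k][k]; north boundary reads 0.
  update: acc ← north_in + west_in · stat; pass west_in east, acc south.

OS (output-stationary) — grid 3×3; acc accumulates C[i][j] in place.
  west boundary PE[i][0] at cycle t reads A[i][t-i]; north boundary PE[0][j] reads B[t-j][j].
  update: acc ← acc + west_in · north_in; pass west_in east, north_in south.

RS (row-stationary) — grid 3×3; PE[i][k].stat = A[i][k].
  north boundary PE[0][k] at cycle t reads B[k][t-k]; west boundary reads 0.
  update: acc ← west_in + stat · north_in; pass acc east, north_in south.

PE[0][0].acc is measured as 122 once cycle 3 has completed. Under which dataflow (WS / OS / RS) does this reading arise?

WS (3×3 grid), PE[0][0]:
  step 0 · PE0,0: acc=30; fwd→6 fwd↓30
  step 1 · PE0,0: acc=15; fwd→3 fwd↓15
  step 2 · PE0,0: acc=25; fwd→5 fwd↓25
  step 3 · PE0,0: acc=0; fwd→0 fwd↓0
OS (3×3 grid), PE[0][0]:
  step 0 · PE0,0: acc=30; fwd→6 fwd↓5
  step 1 · PE0,0: acc=86; fwd→7 fwd↓8
  step 2 · PE0,0: acc=122; fwd→9 fwd↓4
  step 3 · PE0,0: acc=122; fwd→0 fwd↓0
RS (3×3 grid), PE[0][0]:
  step 0 · PE0,0: acc=30; fwd→30 fwd↓5
  step 1 · PE0,0: acc=42; fwd→42 fwd↓7
  step 2 · PE0,0: acc=6; fwd→6 fwd↓1
  step 3 · PE0,0: acc=0; fwd→0 fwd↓0

dataflow = OS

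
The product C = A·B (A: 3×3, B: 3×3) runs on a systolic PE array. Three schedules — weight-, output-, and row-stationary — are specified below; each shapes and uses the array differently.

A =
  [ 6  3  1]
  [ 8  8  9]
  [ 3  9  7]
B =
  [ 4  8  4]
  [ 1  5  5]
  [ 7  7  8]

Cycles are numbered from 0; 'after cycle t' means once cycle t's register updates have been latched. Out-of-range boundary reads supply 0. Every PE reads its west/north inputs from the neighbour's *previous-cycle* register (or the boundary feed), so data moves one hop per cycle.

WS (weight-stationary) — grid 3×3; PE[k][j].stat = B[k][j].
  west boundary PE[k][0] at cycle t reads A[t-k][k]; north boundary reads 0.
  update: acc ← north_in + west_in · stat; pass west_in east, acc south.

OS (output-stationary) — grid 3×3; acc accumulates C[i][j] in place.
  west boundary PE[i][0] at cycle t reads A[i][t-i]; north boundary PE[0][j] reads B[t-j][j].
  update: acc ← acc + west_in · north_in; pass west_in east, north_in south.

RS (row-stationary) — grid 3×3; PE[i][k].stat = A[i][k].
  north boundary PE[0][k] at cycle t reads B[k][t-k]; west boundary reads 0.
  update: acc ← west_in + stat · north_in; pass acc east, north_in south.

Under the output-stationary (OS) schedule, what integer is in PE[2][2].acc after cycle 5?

OS 3×3: PE[2][2] cycle-by-cycle (with neighbour feeds):
  step 0 · PE1,2: acc=0; fwd→0 fwd↓0
  step 0 · PE2,1: acc=0; fwd→0 fwd↓0
  step 0 · PE2,2: acc=0; fwd→0 fwd↓0
  step 1 · PE1,2: acc=0; fwd→0 fwd↓0
  step 1 · PE2,1: acc=0; fwd→0 fwd↓0
  step 1 · PE2,2: acc=0; fwd→0 fwd↓0
  step 2 · PE1,2: acc=0; fwd→0 fwd↓0
  step 2 · PE2,1: acc=0; fwd→0 fwd↓0
  step 2 · PE2,2: acc=0; fwd→0 fwd↓0
  step 3 · PE1,2: acc=32; fwd→8 fwd↓4
  step 3 · PE2,1: acc=24; fwd→3 fwd↓8
  step 3 · PE2,2: acc=0; fwd→0 fwd↓0
  step 4 · PE1,2: acc=72; fwd→8 fwd↓5
  step 4 · PE2,1: acc=69; fwd→9 fwd↓5
  step 4 · PE2,2: acc=12; fwd→3 fwd↓4
  step 5 · PE1,2: acc=144; fwd→9 fwd↓8
  step 5 · PE2,1: acc=118; fwd→7 fwd↓7
  step 5 · PE2,2: acc=57; fwd→9 fwd↓5

PE[2][2].acc = 57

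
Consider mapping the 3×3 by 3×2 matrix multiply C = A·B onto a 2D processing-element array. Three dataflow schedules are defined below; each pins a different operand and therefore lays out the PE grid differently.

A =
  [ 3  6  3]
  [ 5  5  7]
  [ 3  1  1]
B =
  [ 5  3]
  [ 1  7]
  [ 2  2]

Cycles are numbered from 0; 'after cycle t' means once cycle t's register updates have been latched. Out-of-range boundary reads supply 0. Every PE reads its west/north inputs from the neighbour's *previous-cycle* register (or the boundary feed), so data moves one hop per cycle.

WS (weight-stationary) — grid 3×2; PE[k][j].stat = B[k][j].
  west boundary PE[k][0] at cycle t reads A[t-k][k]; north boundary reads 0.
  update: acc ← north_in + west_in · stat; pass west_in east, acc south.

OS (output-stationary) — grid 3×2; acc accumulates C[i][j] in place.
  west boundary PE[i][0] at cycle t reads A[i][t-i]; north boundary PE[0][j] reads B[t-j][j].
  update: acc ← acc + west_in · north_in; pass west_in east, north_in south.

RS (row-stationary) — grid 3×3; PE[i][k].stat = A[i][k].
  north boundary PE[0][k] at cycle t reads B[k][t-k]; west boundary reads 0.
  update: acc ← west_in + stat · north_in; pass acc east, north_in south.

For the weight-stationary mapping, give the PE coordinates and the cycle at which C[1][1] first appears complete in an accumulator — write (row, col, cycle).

(row, col, cycle) = (2, 1, 4)

Under WS, C[1][1] lands at PE[2][1]:
  c0 r2c1: 0 / 0 / 0
  c1 r2c1: 0 / 0 / 0
  c2 r2c1: 0 / 0 / 0
  c3 r2c1: 57 / 3 / 57
  c4 r2c1: 64 / 7 / 64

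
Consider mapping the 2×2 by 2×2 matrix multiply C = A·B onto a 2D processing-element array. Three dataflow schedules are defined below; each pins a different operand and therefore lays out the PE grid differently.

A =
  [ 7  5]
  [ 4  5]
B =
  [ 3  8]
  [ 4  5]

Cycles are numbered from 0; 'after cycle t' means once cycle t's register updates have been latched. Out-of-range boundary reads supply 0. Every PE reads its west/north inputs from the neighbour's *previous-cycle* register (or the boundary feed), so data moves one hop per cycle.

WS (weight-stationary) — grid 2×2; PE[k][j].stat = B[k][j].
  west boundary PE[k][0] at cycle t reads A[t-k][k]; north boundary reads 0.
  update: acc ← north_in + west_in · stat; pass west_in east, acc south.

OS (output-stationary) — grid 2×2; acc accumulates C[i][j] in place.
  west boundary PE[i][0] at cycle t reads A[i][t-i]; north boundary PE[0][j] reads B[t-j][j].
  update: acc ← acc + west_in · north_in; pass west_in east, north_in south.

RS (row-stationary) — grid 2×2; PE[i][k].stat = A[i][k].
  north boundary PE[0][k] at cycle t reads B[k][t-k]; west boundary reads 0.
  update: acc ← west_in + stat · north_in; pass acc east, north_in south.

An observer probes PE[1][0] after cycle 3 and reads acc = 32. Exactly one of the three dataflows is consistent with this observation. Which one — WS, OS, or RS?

WS (2×2 grid), PE[1][0]:
  [0] (1,0) acc=0 (h:0 v:0)
  [1] (1,0) acc=41 (h:5 v:41)
  [2] (1,0) acc=32 (h:5 v:32)
  [3] (1,0) acc=0 (h:0 v:0)
OS (2×2 grid), PE[1][0]:
  [0] (1,0) acc=0 (h:0 v:0)
  [1] (1,0) acc=12 (h:4 v:3)
  [2] (1,0) acc=32 (h:5 v:4)
  [3] (1,0) acc=32 (h:0 v:0)
RS (2×2 grid), PE[1][0]:
  [0] (1,0) acc=0 (h:0 v:0)
  [1] (1,0) acc=12 (h:12 v:3)
  [2] (1,0) acc=32 (h:32 v:8)
  [3] (1,0) acc=0 (h:0 v:0)

dataflow = OS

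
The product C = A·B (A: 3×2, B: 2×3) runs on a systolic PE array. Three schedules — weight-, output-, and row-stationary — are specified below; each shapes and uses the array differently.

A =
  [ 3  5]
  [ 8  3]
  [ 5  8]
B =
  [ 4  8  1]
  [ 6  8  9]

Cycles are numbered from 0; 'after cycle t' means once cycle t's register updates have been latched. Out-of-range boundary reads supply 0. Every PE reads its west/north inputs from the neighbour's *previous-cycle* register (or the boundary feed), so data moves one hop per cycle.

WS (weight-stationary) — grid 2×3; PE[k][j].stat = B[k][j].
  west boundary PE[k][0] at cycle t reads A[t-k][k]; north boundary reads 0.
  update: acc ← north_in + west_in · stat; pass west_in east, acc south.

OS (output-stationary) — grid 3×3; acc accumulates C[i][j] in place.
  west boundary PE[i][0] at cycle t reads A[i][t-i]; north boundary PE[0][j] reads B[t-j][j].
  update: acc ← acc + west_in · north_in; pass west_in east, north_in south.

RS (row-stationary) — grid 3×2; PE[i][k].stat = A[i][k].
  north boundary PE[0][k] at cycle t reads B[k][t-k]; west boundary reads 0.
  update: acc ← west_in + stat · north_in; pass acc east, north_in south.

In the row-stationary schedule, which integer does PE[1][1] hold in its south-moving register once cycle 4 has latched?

RS 3×2: PE[1][1] cycle-by-cycle (with neighbour feeds):
  c0 r0c1: 0 / 0 / 0
  c0 r1c0: 0 / 0 / 0
  c0 r1c1: 0 / 0 / 0
  c1 r0c1: 42 / 42 / 6
  c1 r1c0: 32 / 32 / 4
  c1 r1c1: 0 / 0 / 0
  c2 r0c1: 64 / 64 / 8
  c2 r1c0: 64 / 64 / 8
  c2 r1c1: 50 / 50 / 6
  c3 r0c1: 48 / 48 / 9
  c3 r1c0: 8 / 8 / 1
  c3 r1c1: 88 / 88 / 8
  c4 r0c1: 0 / 0 / 0
  c4 r1c0: 0 / 0 / 0
  c4 r1c1: 35 / 35 / 9

register = 9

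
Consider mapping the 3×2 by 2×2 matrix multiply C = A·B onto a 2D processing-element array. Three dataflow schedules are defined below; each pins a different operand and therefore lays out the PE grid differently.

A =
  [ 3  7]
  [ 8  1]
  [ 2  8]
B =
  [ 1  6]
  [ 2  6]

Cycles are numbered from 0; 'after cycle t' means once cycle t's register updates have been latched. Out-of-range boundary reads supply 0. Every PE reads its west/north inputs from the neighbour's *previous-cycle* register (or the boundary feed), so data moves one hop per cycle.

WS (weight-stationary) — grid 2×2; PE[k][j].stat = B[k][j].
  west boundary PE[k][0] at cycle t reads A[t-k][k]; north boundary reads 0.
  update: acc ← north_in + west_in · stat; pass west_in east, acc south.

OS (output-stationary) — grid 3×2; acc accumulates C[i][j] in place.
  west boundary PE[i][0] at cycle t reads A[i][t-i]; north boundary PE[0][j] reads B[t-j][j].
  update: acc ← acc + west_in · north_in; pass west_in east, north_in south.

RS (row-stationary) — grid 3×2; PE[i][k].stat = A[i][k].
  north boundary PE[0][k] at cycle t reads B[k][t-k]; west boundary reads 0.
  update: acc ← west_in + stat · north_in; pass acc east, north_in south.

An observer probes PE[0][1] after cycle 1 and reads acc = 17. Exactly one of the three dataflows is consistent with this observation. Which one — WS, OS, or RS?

dataflow = RS

WS (2×2 grid), PE[0][1]:
  0: (0,1).acc=0  regs=<0,0>
  1: (0,1).acc=18  regs=<3,18>
OS (3×2 grid), PE[0][1]:
  0: (0,1).acc=0  regs=<0,0>
  1: (0,1).acc=18  regs=<3,6>
RS (3×2 grid), PE[0][1]:
  0: (0,1).acc=0  regs=<0,0>
  1: (0,1).acc=17  regs=<17,2>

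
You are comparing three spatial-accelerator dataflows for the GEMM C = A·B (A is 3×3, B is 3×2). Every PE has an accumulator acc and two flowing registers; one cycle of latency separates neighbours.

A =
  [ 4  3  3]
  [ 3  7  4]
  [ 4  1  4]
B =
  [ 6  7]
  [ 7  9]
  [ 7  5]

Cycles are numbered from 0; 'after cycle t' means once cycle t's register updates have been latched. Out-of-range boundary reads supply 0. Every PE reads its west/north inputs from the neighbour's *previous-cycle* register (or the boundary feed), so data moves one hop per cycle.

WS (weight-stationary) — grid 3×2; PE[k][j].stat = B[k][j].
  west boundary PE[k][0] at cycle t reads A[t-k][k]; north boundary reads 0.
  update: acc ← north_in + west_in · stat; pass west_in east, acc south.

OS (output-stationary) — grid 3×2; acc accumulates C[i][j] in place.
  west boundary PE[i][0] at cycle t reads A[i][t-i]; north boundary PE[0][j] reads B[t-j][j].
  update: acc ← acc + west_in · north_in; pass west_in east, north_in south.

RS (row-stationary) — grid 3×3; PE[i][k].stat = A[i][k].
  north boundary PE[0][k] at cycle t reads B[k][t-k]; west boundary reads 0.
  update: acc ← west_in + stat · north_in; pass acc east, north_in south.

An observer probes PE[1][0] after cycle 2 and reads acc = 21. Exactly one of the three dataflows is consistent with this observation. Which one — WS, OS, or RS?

dataflow = RS

WS (3×2 grid), PE[1][0]:
  step 0 · PE1,0: acc=0; fwd→0 fwd↓0
  step 1 · PE1,0: acc=45; fwd→3 fwd↓45
  step 2 · PE1,0: acc=67; fwd→7 fwd↓67
OS (3×2 grid), PE[1][0]:
  step 0 · PE1,0: acc=0; fwd→0 fwd↓0
  step 1 · PE1,0: acc=18; fwd→3 fwd↓6
  step 2 · PE1,0: acc=67; fwd→7 fwd↓7
RS (3×3 grid), PE[1][0]:
  step 0 · PE1,0: acc=0; fwd→0 fwd↓0
  step 1 · PE1,0: acc=18; fwd→18 fwd↓6
  step 2 · PE1,0: acc=21; fwd→21 fwd↓7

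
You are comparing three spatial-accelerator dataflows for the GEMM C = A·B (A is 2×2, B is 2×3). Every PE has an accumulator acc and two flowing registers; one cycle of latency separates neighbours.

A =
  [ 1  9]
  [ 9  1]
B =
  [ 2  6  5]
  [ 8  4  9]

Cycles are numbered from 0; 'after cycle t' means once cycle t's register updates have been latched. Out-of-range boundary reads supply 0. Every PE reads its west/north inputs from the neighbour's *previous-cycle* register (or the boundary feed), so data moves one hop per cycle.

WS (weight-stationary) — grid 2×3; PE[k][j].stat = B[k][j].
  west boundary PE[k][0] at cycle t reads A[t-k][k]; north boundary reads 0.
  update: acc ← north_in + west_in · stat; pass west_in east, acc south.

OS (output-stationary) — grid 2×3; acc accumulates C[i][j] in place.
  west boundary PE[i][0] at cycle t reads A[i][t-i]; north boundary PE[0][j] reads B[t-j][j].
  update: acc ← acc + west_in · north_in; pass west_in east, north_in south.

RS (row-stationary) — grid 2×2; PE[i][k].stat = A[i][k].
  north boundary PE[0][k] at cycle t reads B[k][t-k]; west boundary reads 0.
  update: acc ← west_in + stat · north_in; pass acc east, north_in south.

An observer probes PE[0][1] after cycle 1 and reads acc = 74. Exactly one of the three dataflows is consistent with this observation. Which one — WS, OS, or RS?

dataflow = RS

— WS: 2×3; PE[0][1] trace:
  0: (0,1).acc=0  regs=<0,0>
  1: (0,1).acc=6  regs=<1,6>
— OS: 2×3; PE[0][1] trace:
  0: (0,1).acc=0  regs=<0,0>
  1: (0,1).acc=6  regs=<1,6>
— RS: 2×2; PE[0][1] trace:
  0: (0,1).acc=0  regs=<0,0>
  1: (0,1).acc=74  regs=<74,8>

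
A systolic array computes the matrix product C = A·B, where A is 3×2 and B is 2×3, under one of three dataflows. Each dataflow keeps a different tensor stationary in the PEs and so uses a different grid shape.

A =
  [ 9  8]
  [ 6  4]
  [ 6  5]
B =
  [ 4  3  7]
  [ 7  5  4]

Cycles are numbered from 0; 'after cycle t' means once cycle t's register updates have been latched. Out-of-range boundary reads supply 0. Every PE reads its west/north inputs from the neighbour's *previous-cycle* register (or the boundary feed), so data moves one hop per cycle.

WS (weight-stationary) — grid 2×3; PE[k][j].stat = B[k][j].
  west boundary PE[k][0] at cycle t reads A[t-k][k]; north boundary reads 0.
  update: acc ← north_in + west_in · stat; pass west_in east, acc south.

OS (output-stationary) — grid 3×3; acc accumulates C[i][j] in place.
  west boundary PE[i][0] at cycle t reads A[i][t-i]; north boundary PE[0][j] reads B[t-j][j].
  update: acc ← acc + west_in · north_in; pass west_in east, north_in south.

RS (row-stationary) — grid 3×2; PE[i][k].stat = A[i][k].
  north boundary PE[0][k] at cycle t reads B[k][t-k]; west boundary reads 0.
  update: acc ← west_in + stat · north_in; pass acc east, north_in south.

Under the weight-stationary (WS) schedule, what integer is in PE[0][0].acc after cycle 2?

WS on a 2×3 grid — tracing PE[0][0] and its feeders:
  after 0 — PE[0][0] acc=36, pass-E 9, pass-S 36
  after 1 — PE[0][0] acc=24, pass-E 6, pass-S 24
  after 2 — PE[0][0] acc=24, pass-E 6, pass-S 24

PE[0][0].acc = 24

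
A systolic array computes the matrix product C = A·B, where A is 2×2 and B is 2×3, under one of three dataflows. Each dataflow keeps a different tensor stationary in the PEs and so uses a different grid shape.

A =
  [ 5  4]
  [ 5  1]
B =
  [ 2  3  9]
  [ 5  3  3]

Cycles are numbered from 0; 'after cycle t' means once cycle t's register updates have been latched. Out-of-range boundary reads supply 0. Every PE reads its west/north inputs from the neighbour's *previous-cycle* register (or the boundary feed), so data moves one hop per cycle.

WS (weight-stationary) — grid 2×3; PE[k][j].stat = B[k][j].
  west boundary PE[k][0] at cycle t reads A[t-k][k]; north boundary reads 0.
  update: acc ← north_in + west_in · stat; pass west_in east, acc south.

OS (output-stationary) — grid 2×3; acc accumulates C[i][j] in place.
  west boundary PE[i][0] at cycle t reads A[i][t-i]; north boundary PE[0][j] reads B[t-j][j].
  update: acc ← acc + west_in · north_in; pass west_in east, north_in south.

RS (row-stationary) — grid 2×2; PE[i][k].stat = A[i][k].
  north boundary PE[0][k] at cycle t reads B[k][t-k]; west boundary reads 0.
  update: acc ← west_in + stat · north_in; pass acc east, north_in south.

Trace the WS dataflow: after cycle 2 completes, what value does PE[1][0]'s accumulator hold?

PE[1][0].acc = 15

WS on a 2×3 grid — tracing PE[1][0] and its feeders:
  step 0 · PE0,0: acc=10; fwd→5 fwd↓10
  step 0 · PE1,0: acc=0; fwd→0 fwd↓0
  step 1 · PE0,0: acc=10; fwd→5 fwd↓10
  step 1 · PE1,0: acc=30; fwd→4 fwd↓30
  step 2 · PE0,0: acc=0; fwd→0 fwd↓0
  step 2 · PE1,0: acc=15; fwd→1 fwd↓15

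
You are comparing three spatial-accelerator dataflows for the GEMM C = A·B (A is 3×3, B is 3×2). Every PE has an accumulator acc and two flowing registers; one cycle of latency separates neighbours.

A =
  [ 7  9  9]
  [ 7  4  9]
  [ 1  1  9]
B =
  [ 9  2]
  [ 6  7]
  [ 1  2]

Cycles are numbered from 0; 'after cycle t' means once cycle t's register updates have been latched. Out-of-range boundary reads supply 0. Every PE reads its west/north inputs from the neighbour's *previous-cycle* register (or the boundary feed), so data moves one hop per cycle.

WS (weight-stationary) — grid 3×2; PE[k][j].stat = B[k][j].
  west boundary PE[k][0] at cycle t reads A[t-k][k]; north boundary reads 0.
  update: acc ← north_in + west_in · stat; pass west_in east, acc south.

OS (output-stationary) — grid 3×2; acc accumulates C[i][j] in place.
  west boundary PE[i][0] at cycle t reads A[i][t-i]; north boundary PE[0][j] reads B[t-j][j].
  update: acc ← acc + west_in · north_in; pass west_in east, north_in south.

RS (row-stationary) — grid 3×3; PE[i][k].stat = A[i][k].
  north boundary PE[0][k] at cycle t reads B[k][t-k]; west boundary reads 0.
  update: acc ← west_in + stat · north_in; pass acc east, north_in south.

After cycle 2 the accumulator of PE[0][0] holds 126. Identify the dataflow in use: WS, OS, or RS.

WS [3×2] PE[0][0] across cycles:
  after 0 — PE[0][0] acc=63, pass-E 7, pass-S 63
  after 1 — PE[0][0] acc=63, pass-E 7, pass-S 63
  after 2 — PE[0][0] acc=9, pass-E 1, pass-S 9
OS [3×2] PE[0][0] across cycles:
  after 0 — PE[0][0] acc=63, pass-E 7, pass-S 9
  after 1 — PE[0][0] acc=117, pass-E 9, pass-S 6
  after 2 — PE[0][0] acc=126, pass-E 9, pass-S 1
RS [3×3] PE[0][0] across cycles:
  after 0 — PE[0][0] acc=63, pass-E 63, pass-S 9
  after 1 — PE[0][0] acc=14, pass-E 14, pass-S 2
  after 2 — PE[0][0] acc=0, pass-E 0, pass-S 0

dataflow = OS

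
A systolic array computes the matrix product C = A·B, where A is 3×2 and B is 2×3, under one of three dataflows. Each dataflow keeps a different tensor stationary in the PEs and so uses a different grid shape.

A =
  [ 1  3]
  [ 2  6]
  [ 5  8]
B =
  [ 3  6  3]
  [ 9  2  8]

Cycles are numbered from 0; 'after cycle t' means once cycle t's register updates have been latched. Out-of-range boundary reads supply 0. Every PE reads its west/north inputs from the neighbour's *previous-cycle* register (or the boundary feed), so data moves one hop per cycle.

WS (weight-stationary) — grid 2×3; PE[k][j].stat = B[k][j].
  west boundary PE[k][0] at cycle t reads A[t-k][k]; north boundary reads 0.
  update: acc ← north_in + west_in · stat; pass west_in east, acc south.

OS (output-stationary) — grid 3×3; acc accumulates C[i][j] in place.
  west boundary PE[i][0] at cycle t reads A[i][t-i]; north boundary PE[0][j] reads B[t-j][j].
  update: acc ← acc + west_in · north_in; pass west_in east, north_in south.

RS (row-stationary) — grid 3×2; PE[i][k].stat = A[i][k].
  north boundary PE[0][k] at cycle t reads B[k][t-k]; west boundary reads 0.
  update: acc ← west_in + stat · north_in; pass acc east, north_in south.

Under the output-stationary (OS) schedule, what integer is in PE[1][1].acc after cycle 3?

OS 3×3: PE[1][1] cycle-by-cycle (with neighbour feeds):
  cycle 0: PE[0][1] → acc 0, east 0, south 0
  cycle 0: PE[1][0] → acc 0, east 0, south 0
  cycle 0: PE[1][1] → acc 0, east 0, south 0
  cycle 1: PE[0][1] → acc 6, east 1, south 6
  cycle 1: PE[1][0] → acc 6, east 2, south 3
  cycle 1: PE[1][1] → acc 0, east 0, south 0
  cycle 2: PE[0][1] → acc 12, east 3, south 2
  cycle 2: PE[1][0] → acc 60, east 6, south 9
  cycle 2: PE[1][1] → acc 12, east 2, south 6
  cycle 3: PE[0][1] → acc 12, east 0, south 0
  cycle 3: PE[1][0] → acc 60, east 0, south 0
  cycle 3: PE[1][1] → acc 24, east 6, south 2

PE[1][1].acc = 24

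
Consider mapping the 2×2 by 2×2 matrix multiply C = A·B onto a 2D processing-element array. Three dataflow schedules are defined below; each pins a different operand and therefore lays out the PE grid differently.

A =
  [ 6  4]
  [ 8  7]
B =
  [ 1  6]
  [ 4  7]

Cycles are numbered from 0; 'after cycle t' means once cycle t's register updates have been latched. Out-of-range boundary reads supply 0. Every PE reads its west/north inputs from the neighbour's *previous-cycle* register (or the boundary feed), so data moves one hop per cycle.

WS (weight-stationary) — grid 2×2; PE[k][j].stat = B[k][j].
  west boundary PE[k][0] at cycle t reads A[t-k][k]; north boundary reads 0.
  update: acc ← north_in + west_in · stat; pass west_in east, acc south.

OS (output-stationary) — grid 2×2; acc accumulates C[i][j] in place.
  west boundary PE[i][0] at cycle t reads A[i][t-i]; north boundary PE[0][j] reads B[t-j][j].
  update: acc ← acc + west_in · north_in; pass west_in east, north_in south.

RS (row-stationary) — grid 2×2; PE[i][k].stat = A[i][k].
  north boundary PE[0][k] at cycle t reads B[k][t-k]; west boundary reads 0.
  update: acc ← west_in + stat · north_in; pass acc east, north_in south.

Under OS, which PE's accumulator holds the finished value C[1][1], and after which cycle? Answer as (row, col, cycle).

(row, col, cycle) = (1, 1, 3)

Under OS, C[1][1] lands at PE[1][1]:
  @0  [1,1]  acc 0  |  →0  ↓0
  @1  [1,1]  acc 0  |  →0  ↓0
  @2  [1,1]  acc 48  |  →8  ↓6
  @3  [1,1]  acc 97  |  →7  ↓7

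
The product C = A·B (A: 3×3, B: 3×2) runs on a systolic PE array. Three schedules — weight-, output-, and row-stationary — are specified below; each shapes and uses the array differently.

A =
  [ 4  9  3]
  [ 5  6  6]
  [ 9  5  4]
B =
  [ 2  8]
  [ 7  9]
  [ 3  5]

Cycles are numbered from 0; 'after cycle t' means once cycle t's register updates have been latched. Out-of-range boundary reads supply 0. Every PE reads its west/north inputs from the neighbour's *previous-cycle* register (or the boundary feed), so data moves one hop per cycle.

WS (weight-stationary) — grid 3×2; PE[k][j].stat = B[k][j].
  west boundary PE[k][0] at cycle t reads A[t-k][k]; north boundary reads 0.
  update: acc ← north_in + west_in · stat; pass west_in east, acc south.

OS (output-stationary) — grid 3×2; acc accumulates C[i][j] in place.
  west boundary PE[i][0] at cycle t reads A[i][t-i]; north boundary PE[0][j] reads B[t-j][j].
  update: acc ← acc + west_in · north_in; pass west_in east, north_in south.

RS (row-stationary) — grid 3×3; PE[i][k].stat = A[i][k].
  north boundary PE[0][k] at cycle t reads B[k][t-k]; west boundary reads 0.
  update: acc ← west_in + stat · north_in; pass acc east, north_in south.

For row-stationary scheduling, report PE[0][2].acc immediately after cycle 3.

PE[0][2].acc = 128

Tracing RS — 3×3 array, target PE[0][2]:
  @0  [0,1]  acc 0  |  →0  ↓0
  @0  [0,2]  acc 0  |  →0  ↓0
  @1  [0,1]  acc 71  |  →71  ↓7
  @1  [0,2]  acc 0  |  →0  ↓0
  @2  [0,1]  acc 113  |  →113  ↓9
  @2  [0,2]  acc 80  |  →80  ↓3
  @3  [0,1]  acc 0  |  →0  ↓0
  @3  [0,2]  acc 128  |  →128  ↓5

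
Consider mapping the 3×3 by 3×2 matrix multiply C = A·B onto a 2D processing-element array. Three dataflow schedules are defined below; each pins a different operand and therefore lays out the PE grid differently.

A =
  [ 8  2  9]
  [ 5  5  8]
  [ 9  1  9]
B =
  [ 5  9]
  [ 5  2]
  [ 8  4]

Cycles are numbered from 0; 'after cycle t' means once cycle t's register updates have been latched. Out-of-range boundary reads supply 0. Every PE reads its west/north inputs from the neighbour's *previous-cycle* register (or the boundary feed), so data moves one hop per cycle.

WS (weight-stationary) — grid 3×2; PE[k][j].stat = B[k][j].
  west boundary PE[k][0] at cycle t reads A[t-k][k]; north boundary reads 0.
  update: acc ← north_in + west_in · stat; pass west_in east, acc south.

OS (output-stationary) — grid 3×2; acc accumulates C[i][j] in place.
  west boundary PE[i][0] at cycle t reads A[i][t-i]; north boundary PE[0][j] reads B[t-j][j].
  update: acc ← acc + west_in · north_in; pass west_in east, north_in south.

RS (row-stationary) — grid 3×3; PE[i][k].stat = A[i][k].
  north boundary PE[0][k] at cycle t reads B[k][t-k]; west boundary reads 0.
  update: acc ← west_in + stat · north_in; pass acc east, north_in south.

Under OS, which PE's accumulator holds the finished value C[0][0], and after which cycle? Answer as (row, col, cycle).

(row, col, cycle) = (0, 0, 2)

OS: C[0][0] accumulates in PE[0][0]:
  c0 r0c0: 40 / 8 / 5
  c1 r0c0: 50 / 2 / 5
  c2 r0c0: 122 / 9 / 8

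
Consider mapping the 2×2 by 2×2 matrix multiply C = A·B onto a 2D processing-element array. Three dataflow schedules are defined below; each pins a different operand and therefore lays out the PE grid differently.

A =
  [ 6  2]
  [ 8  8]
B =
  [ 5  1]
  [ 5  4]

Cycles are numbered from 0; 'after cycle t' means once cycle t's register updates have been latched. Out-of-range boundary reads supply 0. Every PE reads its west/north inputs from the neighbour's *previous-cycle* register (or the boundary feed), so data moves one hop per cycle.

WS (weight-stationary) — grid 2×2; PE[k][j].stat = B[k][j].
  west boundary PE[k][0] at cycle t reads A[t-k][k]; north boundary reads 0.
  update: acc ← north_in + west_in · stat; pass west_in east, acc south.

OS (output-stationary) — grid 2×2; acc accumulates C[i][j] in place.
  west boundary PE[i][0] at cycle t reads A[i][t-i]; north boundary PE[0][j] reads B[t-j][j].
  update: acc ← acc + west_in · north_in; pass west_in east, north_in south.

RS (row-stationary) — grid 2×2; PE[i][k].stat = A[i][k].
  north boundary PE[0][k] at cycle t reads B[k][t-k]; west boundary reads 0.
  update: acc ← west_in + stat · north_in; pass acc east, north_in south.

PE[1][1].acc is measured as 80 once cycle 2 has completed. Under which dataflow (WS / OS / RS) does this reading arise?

Under WS (2×2), PE[1][1]:
  [0] (1,1) acc=0 (h:0 v:0)
  [1] (1,1) acc=0 (h:0 v:0)
  [2] (1,1) acc=14 (h:2 v:14)
Under OS (2×2), PE[1][1]:
  [0] (1,1) acc=0 (h:0 v:0)
  [1] (1,1) acc=0 (h:0 v:0)
  [2] (1,1) acc=8 (h:8 v:1)
Under RS (2×2), PE[1][1]:
  [0] (1,1) acc=0 (h:0 v:0)
  [1] (1,1) acc=0 (h:0 v:0)
  [2] (1,1) acc=80 (h:80 v:5)

dataflow = RS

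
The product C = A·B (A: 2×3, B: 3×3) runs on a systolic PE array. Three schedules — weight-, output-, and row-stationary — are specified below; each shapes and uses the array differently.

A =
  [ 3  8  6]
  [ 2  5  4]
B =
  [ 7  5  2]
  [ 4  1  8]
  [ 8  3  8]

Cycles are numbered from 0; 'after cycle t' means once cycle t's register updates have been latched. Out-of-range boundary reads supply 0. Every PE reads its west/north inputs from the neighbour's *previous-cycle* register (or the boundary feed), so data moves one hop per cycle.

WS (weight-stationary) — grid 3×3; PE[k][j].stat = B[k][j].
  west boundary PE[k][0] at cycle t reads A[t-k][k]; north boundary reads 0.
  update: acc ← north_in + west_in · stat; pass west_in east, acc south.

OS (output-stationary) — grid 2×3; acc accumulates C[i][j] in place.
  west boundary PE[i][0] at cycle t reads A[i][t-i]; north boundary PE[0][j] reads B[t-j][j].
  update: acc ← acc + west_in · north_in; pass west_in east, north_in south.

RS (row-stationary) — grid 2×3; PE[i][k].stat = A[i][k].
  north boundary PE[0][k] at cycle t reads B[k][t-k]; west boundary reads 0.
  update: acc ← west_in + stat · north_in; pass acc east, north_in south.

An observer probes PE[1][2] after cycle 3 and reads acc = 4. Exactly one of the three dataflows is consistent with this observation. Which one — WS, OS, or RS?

dataflow = OS

— WS: 3×3; PE[1][2] trace:
  step 0 · PE1,2: acc=0; fwd→0 fwd↓0
  step 1 · PE1,2: acc=0; fwd→0 fwd↓0
  step 2 · PE1,2: acc=0; fwd→0 fwd↓0
  step 3 · PE1,2: acc=70; fwd→8 fwd↓70
— OS: 2×3; PE[1][2] trace:
  step 0 · PE1,2: acc=0; fwd→0 fwd↓0
  step 1 · PE1,2: acc=0; fwd→0 fwd↓0
  step 2 · PE1,2: acc=0; fwd→0 fwd↓0
  step 3 · PE1,2: acc=4; fwd→2 fwd↓2
— RS: 2×3; PE[1][2] trace:
  step 0 · PE1,2: acc=0; fwd→0 fwd↓0
  step 1 · PE1,2: acc=0; fwd→0 fwd↓0
  step 2 · PE1,2: acc=0; fwd→0 fwd↓0
  step 3 · PE1,2: acc=66; fwd→66 fwd↓8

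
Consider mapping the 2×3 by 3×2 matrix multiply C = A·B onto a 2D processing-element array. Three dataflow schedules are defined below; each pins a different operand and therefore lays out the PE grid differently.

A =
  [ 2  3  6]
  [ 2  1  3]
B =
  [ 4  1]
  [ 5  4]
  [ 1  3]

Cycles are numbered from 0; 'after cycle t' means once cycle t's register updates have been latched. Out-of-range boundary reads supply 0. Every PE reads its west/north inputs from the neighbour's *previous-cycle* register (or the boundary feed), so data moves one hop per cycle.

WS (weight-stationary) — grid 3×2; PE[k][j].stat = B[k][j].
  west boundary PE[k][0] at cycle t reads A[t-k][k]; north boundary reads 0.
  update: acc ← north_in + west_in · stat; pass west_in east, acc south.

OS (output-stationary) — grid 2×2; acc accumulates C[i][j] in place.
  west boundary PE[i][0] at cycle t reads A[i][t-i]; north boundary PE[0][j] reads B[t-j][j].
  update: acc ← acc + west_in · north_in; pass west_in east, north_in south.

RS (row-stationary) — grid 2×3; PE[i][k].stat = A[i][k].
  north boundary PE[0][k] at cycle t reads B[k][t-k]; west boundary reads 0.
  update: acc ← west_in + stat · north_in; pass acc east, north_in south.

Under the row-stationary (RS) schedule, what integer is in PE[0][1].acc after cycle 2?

RS 2×3: PE[0][1] cycle-by-cycle (with neighbour feeds):
  @0  [0,0]  acc 8  |  →8  ↓4
  @0  [0,1]  acc 0  |  →0  ↓0
  @1  [0,0]  acc 2  |  →2  ↓1
  @1  [0,1]  acc 23  |  →23  ↓5
  @2  [0,0]  acc 0  |  →0  ↓0
  @2  [0,1]  acc 14  |  →14  ↓4

PE[0][1].acc = 14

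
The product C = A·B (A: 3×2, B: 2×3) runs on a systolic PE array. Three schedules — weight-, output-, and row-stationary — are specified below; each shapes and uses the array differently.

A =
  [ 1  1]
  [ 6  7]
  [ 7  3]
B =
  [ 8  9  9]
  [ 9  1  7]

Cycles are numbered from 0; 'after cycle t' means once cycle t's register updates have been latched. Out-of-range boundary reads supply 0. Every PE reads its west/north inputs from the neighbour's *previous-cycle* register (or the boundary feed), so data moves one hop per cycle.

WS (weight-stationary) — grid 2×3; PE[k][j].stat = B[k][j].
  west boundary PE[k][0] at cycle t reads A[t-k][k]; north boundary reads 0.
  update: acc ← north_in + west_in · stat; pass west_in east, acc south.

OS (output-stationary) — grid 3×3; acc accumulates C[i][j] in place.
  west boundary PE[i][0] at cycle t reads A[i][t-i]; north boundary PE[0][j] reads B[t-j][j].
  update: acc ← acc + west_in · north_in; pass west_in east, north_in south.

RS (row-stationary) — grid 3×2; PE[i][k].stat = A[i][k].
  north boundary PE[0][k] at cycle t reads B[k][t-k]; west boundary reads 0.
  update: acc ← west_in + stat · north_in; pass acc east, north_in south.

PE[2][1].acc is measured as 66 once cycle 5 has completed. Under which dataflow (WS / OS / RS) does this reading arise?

WS: PE[2][1] is outside its 2×3 grid.
OS (3×3 grid), PE[2][1]:
  after 0 — PE[2][1] acc=0, pass-E 0, pass-S 0
  after 1 — PE[2][1] acc=0, pass-E 0, pass-S 0
  after 2 — PE[2][1] acc=0, pass-E 0, pass-S 0
  after 3 — PE[2][1] acc=63, pass-E 7, pass-S 9
  after 4 — PE[2][1] acc=66, pass-E 3, pass-S 1
  after 5 — PE[2][1] acc=66, pass-E 0, pass-S 0
RS (3×2 grid), PE[2][1]:
  after 0 — PE[2][1] acc=0, pass-E 0, pass-S 0
  after 1 — PE[2][1] acc=0, pass-E 0, pass-S 0
  after 2 — PE[2][1] acc=0, pass-E 0, pass-S 0
  after 3 — PE[2][1] acc=83, pass-E 83, pass-S 9
  after 4 — PE[2][1] acc=66, pass-E 66, pass-S 1
  after 5 — PE[2][1] acc=84, pass-E 84, pass-S 7

dataflow = OS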